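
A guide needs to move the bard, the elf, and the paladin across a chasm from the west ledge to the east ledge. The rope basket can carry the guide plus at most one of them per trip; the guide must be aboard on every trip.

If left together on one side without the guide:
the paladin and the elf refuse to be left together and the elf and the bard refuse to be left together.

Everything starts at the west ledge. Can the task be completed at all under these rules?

1. Guide goes to the east ledge with the elf.
2. Guide goes back to the west ledge alone.
3. Guide goes to the east ledge with the bard.
4. Guide goes back to the west ledge with the elf.
5. Guide goes to the east ledge with the paladin.
6. Guide goes back to the west ledge alone.
7. Guide goes to the east ledge with the elf.

Yes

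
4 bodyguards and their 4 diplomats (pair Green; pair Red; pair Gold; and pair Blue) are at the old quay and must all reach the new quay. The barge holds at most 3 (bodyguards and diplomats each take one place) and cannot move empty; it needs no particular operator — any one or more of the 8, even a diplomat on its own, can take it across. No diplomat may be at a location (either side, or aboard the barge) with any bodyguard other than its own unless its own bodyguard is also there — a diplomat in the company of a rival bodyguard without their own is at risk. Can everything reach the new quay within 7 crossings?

No

Counting alone: each trip to the new quay takes at most 3 across and each return brings at least 1 back, so after t trips out (and t−1 returns) at most 3t − (t−1) of the 8 are across; that first reaches 8 at t = 4, so at least 7 crossings are needed.
The safety rule pushes this higher. Following every safe sequence of crossings, the most of the 8 that can be at the new quay as the barge arrives there on crossing 7 is 7 — never all 8.
So the move cannot be finished within 7 crossings. (The shortest complete plan takes 9:)
1. bodyguard Green and diplomat Green cross → the new quay.
2. bodyguard Green crosses ← the old quay.
3. bodyguard Green, bodyguard Red, and diplomat Red cross → the new quay.
4. bodyguard Green and diplomat Green cross ← the old quay.
5. bodyguard Blue, bodyguard Gold, and bodyguard Green cross → the new quay.
6. diplomat Red crosses ← the old quay.
7. diplomat Green and diplomat Red cross → the new quay.
8. diplomat Green crosses ← the old quay.
9. diplomat Blue, diplomat Gold, and diplomat Green cross → the new quay.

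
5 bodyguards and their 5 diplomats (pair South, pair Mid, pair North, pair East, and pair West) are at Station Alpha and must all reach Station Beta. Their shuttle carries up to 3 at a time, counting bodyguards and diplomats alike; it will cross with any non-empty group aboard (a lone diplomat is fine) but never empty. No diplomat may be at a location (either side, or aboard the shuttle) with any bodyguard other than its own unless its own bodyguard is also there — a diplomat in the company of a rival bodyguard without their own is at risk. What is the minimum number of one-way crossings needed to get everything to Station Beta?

Counting alone: each trip to Station Beta takes at most 3 across and each return brings at least 1 back, so after t trips out (and t−1 returns) at most 3t − (t−1) of the 10 are across; that first reaches 10 at t = 5, so at least 9 crossings are needed.
The safety rule pushes this higher. Following every safe sequence of crossings, the most of the 10 that can be at Station Beta as the shuttle arrives there on crossing 9 is 9 — never all 10.
So no plan with fewer than 11 crossings exists, and this one achieves 11:
1. bodyguard South and diplomat South cross → Station Beta.
2. bodyguard South crosses ← Station Alpha.
3. diplomat East, diplomat Mid, and diplomat North cross → Station Beta.
4. diplomat South crosses ← Station Alpha.
5. bodyguard East, bodyguard Mid, and bodyguard North cross → Station Beta.
6. bodyguard Mid and diplomat Mid cross ← Station Alpha.
7. bodyguard Mid, bodyguard South, and bodyguard West cross → Station Beta.
8. diplomat North crosses ← Station Alpha.
9. diplomat Mid and diplomat South cross → Station Beta.
10. diplomat South crosses ← Station Alpha.
11. diplomat North, diplomat South, and diplomat West cross → Station Beta.

11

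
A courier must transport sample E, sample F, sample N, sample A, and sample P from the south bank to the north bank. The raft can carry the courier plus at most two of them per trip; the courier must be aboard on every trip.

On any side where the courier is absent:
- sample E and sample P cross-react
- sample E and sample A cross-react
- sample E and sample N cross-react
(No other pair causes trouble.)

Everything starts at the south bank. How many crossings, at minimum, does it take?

5

Counting alone: the courier can take at most 2 across per trip to the north bank, so moving all 5 needs at least 3 loaded trips out, with a return between consecutive ones — at least 5 crossings.
The plan below uses exactly 5 crossings, so it is optimal:
1. Courier goes to the north bank with sample E and sample F.
2. Courier goes back to the south bank alone.
3. Courier goes to the north bank with sample A and sample N.
4. Courier goes back to the south bank with sample E.
5. Courier goes to the north bank with sample E and sample P.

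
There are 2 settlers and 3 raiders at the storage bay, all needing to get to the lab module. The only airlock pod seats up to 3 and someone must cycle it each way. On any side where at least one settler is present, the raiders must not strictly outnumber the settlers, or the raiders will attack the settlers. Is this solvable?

The raiders already outnumber the settlers at the storage bay before anyone moves, so the starting position itself is disallowed.

No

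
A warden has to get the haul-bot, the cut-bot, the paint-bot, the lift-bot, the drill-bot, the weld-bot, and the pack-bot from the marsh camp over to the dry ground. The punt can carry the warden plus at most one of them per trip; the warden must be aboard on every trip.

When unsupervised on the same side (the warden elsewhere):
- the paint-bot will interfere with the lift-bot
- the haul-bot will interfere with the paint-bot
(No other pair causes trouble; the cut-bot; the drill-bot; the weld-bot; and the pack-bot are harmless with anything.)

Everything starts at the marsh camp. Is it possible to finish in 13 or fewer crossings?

Counting alone: the warden can take at most 1 across per trip to the dry ground, so moving all 7 needs at least 7 loaded trips out, with a return between consecutive ones — at least 13 crossings.
The safety rule pushes this higher. Following every safe sequence of crossings, the most of the 7 that can be at the dry ground as the punt arrives there on crossing 13 is 6 — never all 7.
So the move cannot be finished within 13 crossings. (The shortest complete plan takes 15:)
1. Warden goes to the dry ground with the paint-bot.
2. Warden goes back to the marsh camp alone.
3. Warden goes to the dry ground with the haul-bot.
4. Warden goes back to the marsh camp with the paint-bot.
5. Warden goes to the dry ground with the lift-bot.
6. Warden goes back to the marsh camp alone.
7. Warden goes to the dry ground with the cut-bot.
8. Warden goes back to the marsh camp alone.
9. Warden goes to the dry ground with the drill-bot.
10. Warden goes back to the marsh camp alone.
11. Warden goes to the dry ground with the weld-bot.
12. Warden goes back to the marsh camp alone.
13. Warden goes to the dry ground with the pack-bot.
14. Warden goes back to the marsh camp alone.
15. Warden goes to the dry ground with the paint-bot.

No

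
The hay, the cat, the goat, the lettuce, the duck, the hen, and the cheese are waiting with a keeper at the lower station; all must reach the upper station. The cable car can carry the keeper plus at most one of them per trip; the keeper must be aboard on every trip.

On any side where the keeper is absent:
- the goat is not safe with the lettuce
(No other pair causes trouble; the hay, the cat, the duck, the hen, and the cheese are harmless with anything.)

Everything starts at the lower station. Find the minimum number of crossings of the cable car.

13

Counting alone: the keeper can take at most 1 across per trip to the upper station, so moving all 7 needs at least 7 loaded trips out, with a return between consecutive ones — at least 13 crossings.
The plan below uses exactly 13 crossings, so it is optimal:
1. Keeper goes to the upper station with the goat.  [the lower station: the cat, the cheese, the duck, the hay, the hen, the lettuce | the upper station: the goat]
2. Keeper goes back to the lower station alone.  [the lower station: the cat, the cheese, the duck, the hay, the hen, the lettuce | the upper station: the goat]
3. Keeper goes to the upper station with the hay.  [the lower station: the cat, the cheese, the duck, the hen, the lettuce | the upper station: the goat, the hay]
4. Keeper goes back to the lower station alone.  [the lower station: the cat, the cheese, the duck, the hen, the lettuce | the upper station: the goat, the hay]
5. Keeper goes to the upper station with the cat.  [the lower station: the cheese, the duck, the hen, the lettuce | the upper station: the cat, the goat, the hay]
6. Keeper goes back to the lower station alone.  [the lower station: the cheese, the duck, the hen, the lettuce | the upper station: the cat, the goat, the hay]
7. Keeper goes to the upper station with the duck.  [the lower station: the cheese, the hen, the lettuce | the upper station: the cat, the duck, the goat, the hay]
8. Keeper goes back to the lower station alone.  [the lower station: the cheese, the hen, the lettuce | the upper station: the cat, the duck, the goat, the hay]
9. Keeper goes to the upper station with the hen.  [the lower station: the cheese, the lettuce | the upper station: the cat, the duck, the goat, the hay, the hen]
10. Keeper goes back to the lower station alone.  [the lower station: the cheese, the lettuce | the upper station: the cat, the duck, the goat, the hay, the hen]
11. Keeper goes to the upper station with the cheese.  [the lower station: the lettuce | the upper station: the cat, the cheese, the duck, the goat, the hay, the hen]
12. Keeper goes back to the lower station alone.  [the lower station: the lettuce | the upper station: the cat, the cheese, the duck, the goat, the hay, the hen]
13. Keeper goes to the upper station with the lettuce.  [the lower station: — | the upper station: the cat, the cheese, the duck, the goat, the hay, the hen, the lettuce]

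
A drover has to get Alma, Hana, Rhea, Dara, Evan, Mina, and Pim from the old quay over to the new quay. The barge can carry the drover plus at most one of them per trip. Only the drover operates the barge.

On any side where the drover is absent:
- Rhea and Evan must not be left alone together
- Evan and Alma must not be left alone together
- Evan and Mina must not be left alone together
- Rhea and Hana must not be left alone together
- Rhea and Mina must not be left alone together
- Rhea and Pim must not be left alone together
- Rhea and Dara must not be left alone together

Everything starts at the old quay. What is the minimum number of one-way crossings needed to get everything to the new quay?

impossible

Whatever the first load, the items left behind include a forbidden pair without the drover. No opening move is safe, so no plan exists.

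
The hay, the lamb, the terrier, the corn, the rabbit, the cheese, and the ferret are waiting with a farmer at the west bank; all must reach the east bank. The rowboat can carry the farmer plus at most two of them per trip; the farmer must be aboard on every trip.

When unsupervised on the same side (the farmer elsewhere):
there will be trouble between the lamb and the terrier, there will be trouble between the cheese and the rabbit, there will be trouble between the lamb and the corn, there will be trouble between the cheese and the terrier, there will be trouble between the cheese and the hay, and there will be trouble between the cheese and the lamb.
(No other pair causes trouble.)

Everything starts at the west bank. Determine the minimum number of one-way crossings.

Counting alone: the farmer can take at most 2 across per trip to the east bank, so moving all 7 needs at least 4 loaded trips out, with a return between consecutive ones — at least 7 crossings.
The safety rule pushes this higher. Following every safe sequence of crossings, the most of the 7 that can be at the east bank as the rowboat arrives there on crossings 7, 9 is 5, 6 respectively — never all 7.
So no plan with fewer than 11 crossings exists, and this one achieves 11:
1. Farmer goes to the east bank with the cheese and the lamb.
2. Farmer goes back to the west bank with the lamb.
3. Farmer goes to the east bank with the hay and the lamb.
4. Farmer goes back to the west bank with the cheese.
5. Farmer goes to the east bank with the rabbit and the terrier.
6. Farmer goes back to the west bank with the lamb.
7. Farmer goes to the east bank with the corn and the lamb.
8. Farmer goes back to the west bank with the lamb.
9. Farmer goes to the east bank with the ferret and the lamb.
10. Farmer goes back to the west bank with the lamb.
11. Farmer goes to the east bank with the cheese and the lamb.

11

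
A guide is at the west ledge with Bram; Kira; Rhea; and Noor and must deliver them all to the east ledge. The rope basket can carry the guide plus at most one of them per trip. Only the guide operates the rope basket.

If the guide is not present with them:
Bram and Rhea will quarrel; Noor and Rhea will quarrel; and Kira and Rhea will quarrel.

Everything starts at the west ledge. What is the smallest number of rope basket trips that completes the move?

impossible

Following every safe sequence of crossings from the start, the most of the 4 that can be at the east ledge as the rope basket arrives there on crossings 1, 3 is 1, 2 respectively; the best ever achieved is 2 of 4.
From crossing 5 on, no configuration arises that was not already reachable earlier: only 9 distinct safe configurations (who is on which side, and where the rope basket is) can ever be reached, none of them has everyone across, and every continuation just revisits them. So no valid plan exists.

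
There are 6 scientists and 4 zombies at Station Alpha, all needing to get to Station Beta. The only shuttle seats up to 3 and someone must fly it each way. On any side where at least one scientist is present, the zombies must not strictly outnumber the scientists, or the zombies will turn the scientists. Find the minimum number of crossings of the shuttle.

Counting alone: each trip to Station Beta takes at most 3 across and each return brings at least 1 back, so after t trips out (and t−1 returns) at most 3t − (t−1) of the 10 are across; that first reaches 10 at t = 5, so at least 9 crossings are needed.
The plan below uses exactly 9 crossings, so it is optimal:
1. 2 zombies → Station Beta.  (Station Alpha: 6S 2Z; Station Beta: 0S 2Z)
2. 1 zombie ← Station Alpha.  (Station Alpha: 6S 3Z; Station Beta: 0S 1Z)
3. 3 zombies → Station Beta.  (Station Alpha: 6S 0Z; Station Beta: 0S 4Z)
4. 1 zombie ← Station Alpha.  (Station Alpha: 6S 1Z; Station Beta: 0S 3Z)
5. 3 scientists → Station Beta.  (Station Alpha: 3S 1Z; Station Beta: 3S 3Z)
6. 1 zombie ← Station Alpha.  (Station Alpha: 3S 2Z; Station Beta: 3S 2Z)
7. 1 scientist and 2 zombies → Station Beta.  (Station Alpha: 2S 0Z; Station Beta: 4S 4Z)
8. 1 zombie ← Station Alpha.  (Station Alpha: 2S 1Z; Station Beta: 4S 3Z)
9. 2 scientists and 1 zombie → Station Beta.  (Station Alpha: 0S 0Z; Station Beta: 6S 4Z)

9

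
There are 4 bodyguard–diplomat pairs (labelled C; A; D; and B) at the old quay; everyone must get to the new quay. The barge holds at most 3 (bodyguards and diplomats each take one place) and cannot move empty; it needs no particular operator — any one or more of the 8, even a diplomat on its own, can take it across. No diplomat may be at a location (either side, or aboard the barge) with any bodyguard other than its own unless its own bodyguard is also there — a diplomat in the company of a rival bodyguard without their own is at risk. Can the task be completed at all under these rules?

Yes

1. bodyguard C and diplomat C cross → the new quay.
2. bodyguard C crosses ← the old quay.
3. bodyguard A, bodyguard C, and diplomat A cross → the new quay.
4. bodyguard C and diplomat C cross ← the old quay.
5. bodyguard B, bodyguard C, and bodyguard D cross → the new quay.
6. diplomat A crosses ← the old quay.
7. diplomat A and diplomat C cross → the new quay.
8. diplomat C crosses ← the old quay.
9. diplomat B, diplomat C, and diplomat D cross → the new quay.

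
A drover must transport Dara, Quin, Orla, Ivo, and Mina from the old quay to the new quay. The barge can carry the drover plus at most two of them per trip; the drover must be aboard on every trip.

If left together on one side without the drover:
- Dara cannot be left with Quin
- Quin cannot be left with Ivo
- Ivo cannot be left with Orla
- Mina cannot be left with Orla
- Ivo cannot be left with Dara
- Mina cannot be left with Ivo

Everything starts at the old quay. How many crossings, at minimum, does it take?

impossible

Whatever the first load, the items left behind include a forbidden pair without the drover. No opening move is safe, so no plan exists.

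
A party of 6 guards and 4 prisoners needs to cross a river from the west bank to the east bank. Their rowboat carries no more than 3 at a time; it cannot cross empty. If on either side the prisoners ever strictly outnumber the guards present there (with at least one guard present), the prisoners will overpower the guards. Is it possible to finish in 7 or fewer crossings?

Counting alone: each trip to the east bank takes at most 3 across and each return brings at least 1 back, so after t trips out (and t−1 returns) at most 3t − (t−1) of the 10 are across; that first reaches 10 at t = 5, so at least 9 crossings are needed.
Since 7 < 9, 7 crossings cannot be enough. (The shortest complete plan in fact takes 9:)
1. 2 prisoners → the east bank.  (the west bank: 6G 2P; the east bank: 0G 2P)
2. 1 prisoner ← the west bank.  (the west bank: 6G 3P; the east bank: 0G 1P)
3. 3 prisoners → the east bank.  (the west bank: 6G 0P; the east bank: 0G 4P)
4. 1 prisoner ← the west bank.  (the west bank: 6G 1P; the east bank: 0G 3P)
5. 3 guards → the east bank.  (the west bank: 3G 1P; the east bank: 3G 3P)
6. 1 prisoner ← the west bank.  (the west bank: 3G 2P; the east bank: 3G 2P)
7. 1 guard and 2 prisoners → the east bank.  (the west bank: 2G 0P; the east bank: 4G 4P)
8. 1 prisoner ← the west bank.  (the west bank: 2G 1P; the east bank: 4G 3P)
9. 2 guards and 1 prisoner → the east bank.  (the west bank: 0G 0P; the east bank: 6G 4P)

No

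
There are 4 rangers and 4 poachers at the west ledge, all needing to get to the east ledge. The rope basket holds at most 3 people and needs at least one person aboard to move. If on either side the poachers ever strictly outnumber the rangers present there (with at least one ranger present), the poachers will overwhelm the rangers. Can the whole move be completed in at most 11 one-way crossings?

Yes — this plan uses 9 crossings (≤ 11):
1. 2 poachers → the east ledge.  (the west ledge: 4R 2P; the east ledge: 0R 2P)
2. 1 poacher ← the west ledge.  (the west ledge: 4R 3P; the east ledge: 0R 1P)
3. 3 poachers → the east ledge.  (the west ledge: 4R 0P; the east ledge: 0R 4P)
4. 1 poacher ← the west ledge.  (the west ledge: 4R 1P; the east ledge: 0R 3P)
5. 3 rangers → the east ledge.  (the west ledge: 1R 1P; the east ledge: 3R 3P)
6. 1 ranger and 1 poacher ← the west ledge.  (the west ledge: 2R 2P; the east ledge: 2R 2P)
7. 2 rangers → the east ledge.  (the west ledge: 0R 2P; the east ledge: 4R 2P)
8. 1 poacher ← the west ledge.  (the west ledge: 0R 3P; the east ledge: 4R 1P)
9. 3 poachers → the east ledge.  (the west ledge: 0R 0P; the east ledge: 4R 4P)

Yes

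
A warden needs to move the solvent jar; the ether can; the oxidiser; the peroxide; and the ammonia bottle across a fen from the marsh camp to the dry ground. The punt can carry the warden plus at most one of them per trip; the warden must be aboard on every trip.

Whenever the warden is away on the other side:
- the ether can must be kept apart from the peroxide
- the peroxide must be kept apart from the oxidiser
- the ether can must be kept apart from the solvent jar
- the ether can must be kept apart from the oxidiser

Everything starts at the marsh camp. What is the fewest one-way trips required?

Whatever the first load, the items left behind include a forbidden pair without the warden. No opening move is safe, so no plan exists.

impossible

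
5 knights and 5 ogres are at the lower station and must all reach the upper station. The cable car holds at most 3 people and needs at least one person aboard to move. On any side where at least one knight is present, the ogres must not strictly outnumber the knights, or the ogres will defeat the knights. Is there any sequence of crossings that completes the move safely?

Yes

1. 2 ogres → the upper station.  (the lower station: 5K 3O; the upper station: 0K 2O)
2. 1 ogre ← the lower station.  (the lower station: 5K 4O; the upper station: 0K 1O)
3. 3 ogres → the upper station.  (the lower station: 5K 1O; the upper station: 0K 4O)
4. 1 ogre ← the lower station.  (the lower station: 5K 2O; the upper station: 0K 3O)
5. 3 knights → the upper station.  (the lower station: 2K 2O; the upper station: 3K 3O)
6. 1 knight and 1 ogre ← the lower station.  (the lower station: 3K 3O; the upper station: 2K 2O)
7. 3 knights → the upper station.  (the lower station: 0K 3O; the upper station: 5K 2O)
8. 1 ogre ← the lower station.  (the lower station: 0K 4O; the upper station: 5K 1O)
9. 2 ogres → the upper station.  (the lower station: 0K 2O; the upper station: 5K 3O)
10. 1 ogre ← the lower station.  (the lower station: 0K 3O; the upper station: 5K 2O)
11. 3 ogres → the upper station.  (the lower station: 0K 0O; the upper station: 5K 5O)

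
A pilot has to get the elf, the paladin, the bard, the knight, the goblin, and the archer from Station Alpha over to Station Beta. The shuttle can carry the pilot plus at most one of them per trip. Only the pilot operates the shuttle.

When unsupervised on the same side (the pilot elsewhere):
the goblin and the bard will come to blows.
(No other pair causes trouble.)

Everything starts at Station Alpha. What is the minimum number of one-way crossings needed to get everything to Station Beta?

11

Counting alone: the pilot can take at most 1 across per trip to Station Beta, so moving all 6 needs at least 6 loaded trips out, with a return between consecutive ones — at least 11 crossings.
The plan below uses exactly 11 crossings, so it is optimal:
1. Pilot goes to Station Beta with the bard.  [Station Alpha: the archer, the elf, the goblin, the knight, the paladin | Station Beta: the bard]
2. Pilot goes back to Station Alpha alone.  [Station Alpha: the archer, the elf, the goblin, the knight, the paladin | Station Beta: the bard]
3. Pilot goes to Station Beta with the elf.  [Station Alpha: the archer, the goblin, the knight, the paladin | Station Beta: the bard, the elf]
4. Pilot goes back to Station Alpha alone.  [Station Alpha: the archer, the goblin, the knight, the paladin | Station Beta: the bard, the elf]
5. Pilot goes to Station Beta with the paladin.  [Station Alpha: the archer, the goblin, the knight | Station Beta: the bard, the elf, the paladin]
6. Pilot goes back to Station Alpha alone.  [Station Alpha: the archer, the goblin, the knight | Station Beta: the bard, the elf, the paladin]
7. Pilot goes to Station Beta with the knight.  [Station Alpha: the archer, the goblin | Station Beta: the bard, the elf, the knight, the paladin]
8. Pilot goes back to Station Alpha alone.  [Station Alpha: the archer, the goblin | Station Beta: the bard, the elf, the knight, the paladin]
9. Pilot goes to Station Beta with the archer.  [Station Alpha: the goblin | Station Beta: the archer, the bard, the elf, the knight, the paladin]
10. Pilot goes back to Station Alpha alone.  [Station Alpha: the goblin | Station Beta: the archer, the bard, the elf, the knight, the paladin]
11. Pilot goes to Station Beta with the goblin.  [Station Alpha: — | Station Beta: the archer, the bard, the elf, the goblin, the knight, the paladin]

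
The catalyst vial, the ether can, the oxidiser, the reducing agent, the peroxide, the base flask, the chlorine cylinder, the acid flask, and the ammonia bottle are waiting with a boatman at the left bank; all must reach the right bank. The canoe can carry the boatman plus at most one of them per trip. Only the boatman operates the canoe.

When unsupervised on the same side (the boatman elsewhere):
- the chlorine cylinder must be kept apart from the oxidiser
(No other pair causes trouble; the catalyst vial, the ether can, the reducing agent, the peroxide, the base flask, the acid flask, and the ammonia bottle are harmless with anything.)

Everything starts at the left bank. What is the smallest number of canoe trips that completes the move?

17

Counting alone: the boatman can take at most 1 across per trip to the right bank, so moving all 9 needs at least 9 loaded trips out, with a return between consecutive ones — at least 17 crossings.
The plan below uses exactly 17 crossings, so it is optimal:
1. Boatman goes to the right bank with the oxidiser.  [the left bank: the acid flask, the ammonia bottle, the base flask, the catalyst vial, the chlorine cylinder, the ether can, the peroxide, the reducing agent | the right bank: the oxidiser]
2. Boatman goes back to the left bank alone.  [the left bank: the acid flask, the ammonia bottle, the base flask, the catalyst vial, the chlorine cylinder, the ether can, the peroxide, the reducing agent | the right bank: the oxidiser]
3. Boatman goes to the right bank with the catalyst vial.  [the left bank: the acid flask, the ammonia bottle, the base flask, the chlorine cylinder, the ether can, the peroxide, the reducing agent | the right bank: the catalyst vial, the oxidiser]
4. Boatman goes back to the left bank alone.  [the left bank: the acid flask, the ammonia bottle, the base flask, the chlorine cylinder, the ether can, the peroxide, the reducing agent | the right bank: the catalyst vial, the oxidiser]
5. Boatman goes to the right bank with the ether can.  [the left bank: the acid flask, the ammonia bottle, the base flask, the chlorine cylinder, the peroxide, the reducing agent | the right bank: the catalyst vial, the ether can, the oxidiser]
6. Boatman goes back to the left bank alone.  [the left bank: the acid flask, the ammonia bottle, the base flask, the chlorine cylinder, the peroxide, the reducing agent | the right bank: the catalyst vial, the ether can, the oxidiser]
7. Boatman goes to the right bank with the reducing agent.  [the left bank: the acid flask, the ammonia bottle, the base flask, the chlorine cylinder, the peroxide | the right bank: the catalyst vial, the ether can, the oxidiser, the reducing agent]
8. Boatman goes back to the left bank alone.  [the left bank: the acid flask, the ammonia bottle, the base flask, the chlorine cylinder, the peroxide | the right bank: the catalyst vial, the ether can, the oxidiser, the reducing agent]
9. Boatman goes to the right bank with the peroxide.  [the left bank: the acid flask, the ammonia bottle, the base flask, the chlorine cylinder | the right bank: the catalyst vial, the ether can, the oxidiser, the peroxide, the reducing agent]
10. Boatman goes back to the left bank alone.  [the left bank: the acid flask, the ammonia bottle, the base flask, the chlorine cylinder | the right bank: the catalyst vial, the ether can, the oxidiser, the peroxide, the reducing agent]
11. Boatman goes to the right bank with the base flask.  [the left bank: the acid flask, the ammonia bottle, the chlorine cylinder | the right bank: the base flask, the catalyst vial, the ether can, the oxidiser, the peroxide, the reducing agent]
12. Boatman goes back to the left bank alone.  [the left bank: the acid flask, the ammonia bottle, the chlorine cylinder | the right bank: the base flask, the catalyst vial, the ether can, the oxidiser, the peroxide, the reducing agent]
13. Boatman goes to the right bank with the acid flask.  [the left bank: the ammonia bottle, the chlorine cylinder | the right bank: the acid flask, the base flask, the catalyst vial, the ether can, the oxidiser, the peroxide, the reducing agent]
14. Boatman goes back to the left bank alone.  [the left bank: the ammonia bottle, the chlorine cylinder | the right bank: the acid flask, the base flask, the catalyst vial, the ether can, the oxidiser, the peroxide, the reducing agent]
15. Boatman goes to the right bank with the ammonia bottle.  [the left bank: the chlorine cylinder | the right bank: the acid flask, the ammonia bottle, the base flask, the catalyst vial, the ether can, the oxidiser, the peroxide, the reducing agent]
16. Boatman goes back to the left bank alone.  [the left bank: the chlorine cylinder | the right bank: the acid flask, the ammonia bottle, the base flask, the catalyst vial, the ether can, the oxidiser, the peroxide, the reducing agent]
17. Boatman goes to the right bank with the chlorine cylinder.  [the left bank: — | the right bank: the acid flask, the ammonia bottle, the base flask, the catalyst vial, the chlorine cylinder, the ether can, the oxidiser, the peroxide, the reducing agent]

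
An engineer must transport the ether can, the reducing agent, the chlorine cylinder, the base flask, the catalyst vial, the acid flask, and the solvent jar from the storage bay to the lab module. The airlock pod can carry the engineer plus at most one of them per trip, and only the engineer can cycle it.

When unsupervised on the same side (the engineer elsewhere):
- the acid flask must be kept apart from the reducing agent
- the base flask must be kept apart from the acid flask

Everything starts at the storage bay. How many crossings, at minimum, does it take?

15

Counting alone: the engineer can take at most 1 across per trip to the lab module, so moving all 7 needs at least 7 loaded trips out, with a return between consecutive ones — at least 13 crossings.
The safety rule pushes this higher. Following every safe sequence of crossings, the most of the 7 that can be at the lab module as the airlock pod arrives there on crossing 13 is 6 — never all 7.
So no plan with fewer than 15 crossings exists, and this one achieves 15:
1. Engineer goes to the lab module with the acid flask.  [the storage bay: the base flask, the catalyst vial, the chlorine cylinder, the ether can, the reducing agent, the solvent jar | the lab module: the acid flask]
2. Engineer goes back to the storage bay alone.  [the storage bay: the base flask, the catalyst vial, the chlorine cylinder, the ether can, the reducing agent, the solvent jar | the lab module: the acid flask]
3. Engineer goes to the lab module with the ether can.  [the storage bay: the base flask, the catalyst vial, the chlorine cylinder, the reducing agent, the solvent jar | the lab module: the acid flask, the ether can]
4. Engineer goes back to the storage bay alone.  [the storage bay: the base flask, the catalyst vial, the chlorine cylinder, the reducing agent, the solvent jar | the lab module: the acid flask, the ether can]
5. Engineer goes to the lab module with the reducing agent.  [the storage bay: the base flask, the catalyst vial, the chlorine cylinder, the solvent jar | the lab module: the acid flask, the ether can, the reducing agent]
6. Engineer goes back to the storage bay with the acid flask.  [the storage bay: the acid flask, the base flask, the catalyst vial, the chlorine cylinder, the solvent jar | the lab module: the ether can, the reducing agent]
7. Engineer goes to the lab module with the base flask.  [the storage bay: the acid flask, the catalyst vial, the chlorine cylinder, the solvent jar | the lab module: the base flask, the ether can, the reducing agent]
8. Engineer goes back to the storage bay alone.  [the storage bay: the acid flask, the catalyst vial, the chlorine cylinder, the solvent jar | the lab module: the base flask, the ether can, the reducing agent]
9. Engineer goes to the lab module with the chlorine cylinder.  [the storage bay: the acid flask, the catalyst vial, the solvent jar | the lab module: the base flask, the chlorine cylinder, the ether can, the reducing agent]
10. Engineer goes back to the storage bay alone.  [the storage bay: the acid flask, the catalyst vial, the solvent jar | the lab module: the base flask, the chlorine cylinder, the ether can, the reducing agent]
11. Engineer goes to the lab module with the catalyst vial.  [the storage bay: the acid flask, the solvent jar | the lab module: the base flask, the catalyst vial, the chlorine cylinder, the ether can, the reducing agent]
12. Engineer goes back to the storage bay alone.  [the storage bay: the acid flask, the solvent jar | the lab module: the base flask, the catalyst vial, the chlorine cylinder, the ether can, the reducing agent]
13. Engineer goes to the lab module with the solvent jar.  [the storage bay: the acid flask | the lab module: the base flask, the catalyst vial, the chlorine cylinder, the ether can, the reducing agent, the solvent jar]
14. Engineer goes back to the storage bay alone.  [the storage bay: the acid flask | the lab module: the base flask, the catalyst vial, the chlorine cylinder, the ether can, the reducing agent, the solvent jar]
15. Engineer goes to the lab module with the acid flask.  [the storage bay: — | the lab module: the acid flask, the base flask, the catalyst vial, the chlorine cylinder, the ether can, the reducing agent, the solvent jar]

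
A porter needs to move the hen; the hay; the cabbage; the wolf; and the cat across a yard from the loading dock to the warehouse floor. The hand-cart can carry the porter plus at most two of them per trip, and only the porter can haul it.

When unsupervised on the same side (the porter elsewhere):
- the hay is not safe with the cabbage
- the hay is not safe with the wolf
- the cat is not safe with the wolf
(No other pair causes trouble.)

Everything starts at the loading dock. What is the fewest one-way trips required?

5

Counting alone: the porter can take at most 2 across per trip to the warehouse floor, so moving all 5 needs at least 3 loaded trips out, with a return between consecutive ones — at least 5 crossings.
The plan below uses exactly 5 crossings, so it is optimal:
1. Porter goes to the warehouse floor with the hay and the wolf.  [the loading dock: the cabbage, the cat, the hen | the warehouse floor: the hay, the wolf]
2. Porter goes back to the loading dock with the hay.  [the loading dock: the cabbage, the cat, the hay, the hen | the warehouse floor: the wolf]
3. Porter goes to the warehouse floor with the cabbage and the hen.  [the loading dock: the cat, the hay | the warehouse floor: the cabbage, the hen, the wolf]
4. Porter goes back to the loading dock alone.  [the loading dock: the cat, the hay | the warehouse floor: the cabbage, the hen, the wolf]
5. Porter goes to the warehouse floor with the cat and the hay.  [the loading dock: — | the warehouse floor: the cabbage, the cat, the hay, the hen, the wolf]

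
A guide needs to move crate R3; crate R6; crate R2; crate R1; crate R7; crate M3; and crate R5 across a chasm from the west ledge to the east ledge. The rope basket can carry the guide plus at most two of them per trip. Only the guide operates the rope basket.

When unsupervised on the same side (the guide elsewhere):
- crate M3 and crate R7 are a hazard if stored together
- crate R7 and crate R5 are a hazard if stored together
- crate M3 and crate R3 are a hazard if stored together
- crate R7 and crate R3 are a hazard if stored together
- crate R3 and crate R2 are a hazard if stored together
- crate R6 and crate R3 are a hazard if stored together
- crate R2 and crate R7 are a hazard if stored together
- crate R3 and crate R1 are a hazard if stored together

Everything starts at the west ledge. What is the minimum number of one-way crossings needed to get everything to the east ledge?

Counting alone: the guide can take at most 2 across per trip to the east ledge, so moving all 7 needs at least 4 loaded trips out, with a return between consecutive ones — at least 7 crossings.
The safety rule pushes this higher. Following every safe sequence of crossings, the most of the 7 that can be at the east ledge as the rope basket arrives there on crossings 7, 9 is 5, 6 respectively — never all 7.
So no plan with fewer than 11 crossings exists, and this one achieves 11:
1. Guide goes to the east ledge with crate R3 and crate R7.  [the west ledge: crate M3, crate R1, crate R2, crate R5, crate R6 | the east ledge: crate R3, crate R7]
2. Guide goes back to the west ledge with crate R3.  [the west ledge: crate M3, crate R1, crate R2, crate R3, crate R5, crate R6 | the east ledge: crate R7]
3. Guide goes to the east ledge with crate R3 and crate R6.  [the west ledge: crate M3, crate R1, crate R2, crate R5 | the east ledge: crate R3, crate R6, crate R7]
4. Guide goes back to the west ledge with crate R3.  [the west ledge: crate M3, crate R1, crate R2, crate R3, crate R5 | the east ledge: crate R6, crate R7]
5. Guide goes to the east ledge with crate R1 and crate R3.  [the west ledge: crate M3, crate R2, crate R5 | the east ledge: crate R1, crate R3, crate R6, crate R7]
6. Guide goes back to the west ledge with crate R3.  [the west ledge: crate M3, crate R2, crate R3, crate R5 | the east ledge: crate R1, crate R6, crate R7]
7. Guide goes to the east ledge with crate M3 and crate R2.  [the west ledge: crate R3, crate R5 | the east ledge: crate M3, crate R1, crate R2, crate R6, crate R7]
8. Guide goes back to the west ledge with crate R7.  [the west ledge: crate R3, crate R5, crate R7 | the east ledge: crate M3, crate R1, crate R2, crate R6]
9. Guide goes to the east ledge with crate R3 and crate R5.  [the west ledge: crate R7 | the east ledge: crate M3, crate R1, crate R2, crate R3, crate R5, crate R6]
10. Guide goes back to the west ledge with crate R3.  [the west ledge: crate R3, crate R7 | the east ledge: crate M3, crate R1, crate R2, crate R5, crate R6]
11. Guide goes to the east ledge with crate R3 and crate R7.  [the west ledge: — | the east ledge: crate M3, crate R1, crate R2, crate R3, crate R5, crate R6, crate R7]

11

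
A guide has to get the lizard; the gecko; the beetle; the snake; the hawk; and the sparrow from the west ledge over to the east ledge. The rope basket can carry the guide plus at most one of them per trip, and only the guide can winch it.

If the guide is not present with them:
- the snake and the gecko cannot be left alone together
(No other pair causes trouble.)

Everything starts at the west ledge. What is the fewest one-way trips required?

Counting alone: the guide can take at most 1 across per trip to the east ledge, so moving all 6 needs at least 6 loaded trips out, with a return between consecutive ones — at least 11 crossings.
The plan below uses exactly 11 crossings, so it is optimal:
1. Guide goes to the east ledge with the gecko.
2. Guide goes back to the west ledge alone.
3. Guide goes to the east ledge with the lizard.
4. Guide goes back to the west ledge alone.
5. Guide goes to the east ledge with the beetle.
6. Guide goes back to the west ledge alone.
7. Guide goes to the east ledge with the hawk.
8. Guide goes back to the west ledge alone.
9. Guide goes to the east ledge with the sparrow.
10. Guide goes back to the west ledge alone.
11. Guide goes to the east ledge with the snake.

11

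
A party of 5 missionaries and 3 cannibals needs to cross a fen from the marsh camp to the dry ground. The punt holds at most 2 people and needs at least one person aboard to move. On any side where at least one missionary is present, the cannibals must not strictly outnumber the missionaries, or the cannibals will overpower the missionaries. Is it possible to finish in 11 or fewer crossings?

No

Counting alone: each trip to the dry ground takes at most 2 across and each return brings at least 1 back, so after t trips out (and t−1 returns) at most 2t − (t−1) of the 8 are across; that first reaches 8 at t = 7, so at least 13 crossings are needed.
Since 11 < 13, 11 crossings cannot be enough. (The shortest complete plan in fact takes 13:)
1. 2 cannibals → the dry ground.  (the marsh camp: 5M 1C; the dry ground: 0M 2C)
2. 1 cannibal ← the marsh camp.  (the marsh camp: 5M 2C; the dry ground: 0M 1C)
3. 2 cannibals → the dry ground.  (the marsh camp: 5M 0C; the dry ground: 0M 3C)
4. 1 cannibal ← the marsh camp.  (the marsh camp: 5M 1C; the dry ground: 0M 2C)
5. 2 missionaries → the dry ground.  (the marsh camp: 3M 1C; the dry ground: 2M 2C)
6. 1 cannibal ← the marsh camp.  (the marsh camp: 3M 2C; the dry ground: 2M 1C)
7. 1 missionary and 1 cannibal → the dry ground.  (the marsh camp: 2M 1C; the dry ground: 3M 2C)
8. 1 cannibal ← the marsh camp.  (the marsh camp: 2M 2C; the dry ground: 3M 1C)
9. 2 cannibals → the dry ground.  (the marsh camp: 2M 0C; the dry ground: 3M 3C)
10. 1 cannibal ← the marsh camp.  (the marsh camp: 2M 1C; the dry ground: 3M 2C)
11. 1 missionary and 1 cannibal → the dry ground.  (the marsh camp: 1M 0C; the dry ground: 4M 3C)
12. 1 cannibal ← the marsh camp.  (the marsh camp: 1M 1C; the dry ground: 4M 2C)
13. 1 missionary and 1 cannibal → the dry ground.  (the marsh camp: 0M 0C; the dry ground: 5M 3C)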